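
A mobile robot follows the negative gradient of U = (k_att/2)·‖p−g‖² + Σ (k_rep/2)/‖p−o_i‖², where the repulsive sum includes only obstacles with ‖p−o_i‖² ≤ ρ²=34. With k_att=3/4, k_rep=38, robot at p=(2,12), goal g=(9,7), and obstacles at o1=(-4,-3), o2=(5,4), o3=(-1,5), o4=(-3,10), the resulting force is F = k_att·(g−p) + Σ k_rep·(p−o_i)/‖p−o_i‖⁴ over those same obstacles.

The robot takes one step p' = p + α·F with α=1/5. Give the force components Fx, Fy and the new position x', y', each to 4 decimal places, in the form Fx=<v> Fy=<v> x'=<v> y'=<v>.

F_att = 3/4·(g−p) = 3/4·(7,-5) = (5.2500,-3.7500)
o1: d²=261 > ρ²=34 → inactive
o2: d²=73 > ρ²=34 → inactive
o3: d²=58 > ρ²=34 → inactive
o4: d²=29 ≤ ρ²=34; F_rep = 38·(5,2)/29² = (0.2259,0.0904)
F = F_att + ΣF_rep = (5.4759,-3.6596)
p' = p + 1/5·F = (3.0952,11.2681)

Fx=5.4759 Fy=-3.6596 x'=3.0952 y'=11.2681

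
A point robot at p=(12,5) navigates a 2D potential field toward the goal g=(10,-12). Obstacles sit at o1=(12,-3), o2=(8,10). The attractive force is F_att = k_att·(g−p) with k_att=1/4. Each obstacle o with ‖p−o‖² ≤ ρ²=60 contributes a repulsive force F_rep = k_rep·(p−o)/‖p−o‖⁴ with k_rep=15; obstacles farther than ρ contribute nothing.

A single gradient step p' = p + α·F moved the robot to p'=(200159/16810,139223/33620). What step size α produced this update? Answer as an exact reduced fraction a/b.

α = 1/5

F_att = 1/4·(g−p) = 1/4·(-2,-17) = (-0.5000,-4.2500)
o1: d²=64 > ρ²=60 → inactive
o2: d²=41 ≤ ρ²=60; F_rep = 15·(4,-5)/41² = (0.0357,-0.0446)
F = F_att + ΣF_rep = (-0.4643,-4.2946)
Δp = p'−p = (-0.0929,-0.8589); α = Δx/Fx = (-1561/16810) / (-1561/3362) = 1/5
check: Δy/Fy = (-28877/33620) / (-28877/6724) = 1/5 ✓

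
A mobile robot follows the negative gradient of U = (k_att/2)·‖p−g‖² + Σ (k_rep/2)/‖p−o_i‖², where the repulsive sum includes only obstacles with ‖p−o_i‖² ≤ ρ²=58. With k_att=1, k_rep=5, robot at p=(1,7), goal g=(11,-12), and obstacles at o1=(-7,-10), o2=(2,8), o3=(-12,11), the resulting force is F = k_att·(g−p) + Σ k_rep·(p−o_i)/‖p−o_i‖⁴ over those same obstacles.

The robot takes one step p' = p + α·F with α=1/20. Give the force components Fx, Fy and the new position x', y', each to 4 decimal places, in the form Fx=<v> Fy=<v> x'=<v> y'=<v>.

F_att = 1·(g−p) = 1·(10,-19) = (10.0000,-19.0000)
o1: d²=353 > ρ²=58 → inactive
o2: d²=2 ≤ ρ²=58; F_rep = 5·(-1,-1)/2² = (-1.2500,-1.2500)
o3: d²=185 > ρ²=58 → inactive
F = F_att + ΣF_rep = (8.7500,-20.2500)
p' = p + 1/20·F = (1.4375,5.9875)

Fx=8.7500 Fy=-20.2500 x'=1.4375 y'=5.9875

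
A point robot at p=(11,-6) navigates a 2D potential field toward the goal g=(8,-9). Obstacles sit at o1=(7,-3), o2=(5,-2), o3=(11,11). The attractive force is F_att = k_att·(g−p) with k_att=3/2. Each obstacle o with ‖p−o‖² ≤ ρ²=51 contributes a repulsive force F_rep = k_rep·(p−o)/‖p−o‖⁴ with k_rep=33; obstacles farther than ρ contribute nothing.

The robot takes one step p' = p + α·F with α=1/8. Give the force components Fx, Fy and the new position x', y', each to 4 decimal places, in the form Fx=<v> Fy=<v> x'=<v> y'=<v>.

Fx=-4.2888 Fy=-4.6584 x'=10.4639 y'=-6.5823

F_att = 3/2·(g−p) = 3/2·(-3,-3) = (-4.5000,-4.5000)
o1: d²=25 ≤ ρ²=51; F_rep = 33·(4,-3)/25² = (0.2112,-0.1584)
o2: d²=52 > ρ²=51 → inactive
o3: d²=289 > ρ²=51 → inactive
F = F_att + ΣF_rep = (-4.2888,-4.6584)
p' = p + 1/8·F = (10.4639,-6.5823)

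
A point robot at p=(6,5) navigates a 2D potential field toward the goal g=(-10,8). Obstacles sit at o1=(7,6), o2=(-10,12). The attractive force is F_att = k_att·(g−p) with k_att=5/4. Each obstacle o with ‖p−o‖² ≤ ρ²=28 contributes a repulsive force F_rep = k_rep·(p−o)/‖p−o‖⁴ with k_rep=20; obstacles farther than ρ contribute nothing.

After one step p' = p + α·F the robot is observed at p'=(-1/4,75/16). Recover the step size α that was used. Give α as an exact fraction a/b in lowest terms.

F_att = 5/4·(g−p) = 5/4·(-16,3) = (-20.0000,3.7500)
o1: d²=2 ≤ ρ²=28; F_rep = 20·(-1,-1)/2² = (-5.0000,-5.0000)
o2: d²=305 > ρ²=28 → inactive
F = F_att + ΣF_rep = (-25.0000,-1.2500)
Δp = p'−p = (-6.2500,-0.3125); α = Δx/Fx = (-25/4) / (-25) = 1/4
check: Δy/Fy = (-5/16) / (-5/4) = 1/4 ✓

α = 1/4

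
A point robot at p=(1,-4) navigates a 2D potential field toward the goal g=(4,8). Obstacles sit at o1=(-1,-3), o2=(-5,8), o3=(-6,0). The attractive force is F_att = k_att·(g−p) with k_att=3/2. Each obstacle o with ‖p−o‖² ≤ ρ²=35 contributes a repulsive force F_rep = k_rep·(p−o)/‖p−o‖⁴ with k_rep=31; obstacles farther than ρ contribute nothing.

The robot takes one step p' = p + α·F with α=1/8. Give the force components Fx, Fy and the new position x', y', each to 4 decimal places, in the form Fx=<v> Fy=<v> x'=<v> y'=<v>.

F_att = 3/2·(g−p) = 3/2·(3,12) = (4.5000,18.0000)
o1: d²=5 ≤ ρ²=35; F_rep = 31·(2,-1)/5² = (2.4800,-1.2400)
o2: d²=180 > ρ²=35 → inactive
o3: d²=65 > ρ²=35 → inactive
F = F_att + ΣF_rep = (6.9800,16.7600)
p' = p + 1/8·F = (1.8725,-1.9050)

Fx=6.9800 Fy=16.7600 x'=1.8725 y'=-1.9050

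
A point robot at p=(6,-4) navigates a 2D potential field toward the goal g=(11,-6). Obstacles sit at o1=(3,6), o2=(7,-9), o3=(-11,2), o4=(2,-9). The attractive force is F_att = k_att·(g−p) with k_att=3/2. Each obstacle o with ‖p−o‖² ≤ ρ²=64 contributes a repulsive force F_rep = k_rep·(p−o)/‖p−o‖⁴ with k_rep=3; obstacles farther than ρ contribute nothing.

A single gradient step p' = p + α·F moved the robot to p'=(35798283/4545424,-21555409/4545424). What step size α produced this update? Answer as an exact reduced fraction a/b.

F_att = 3/2·(g−p) = 3/2·(5,-2) = (7.5000,-3.0000)
o1: d²=109 > ρ²=64 → inactive
o2: d²=26 ≤ ρ²=64; F_rep = 3·(-1,5)/26² = (-0.0044,0.0222)
o3: d²=325 > ρ²=64 → inactive
o4: d²=41 ≤ ρ²=64; F_rep = 3·(4,5)/41² = (0.0071,0.0089)
F = F_att + ΣF_rep = (7.5027,-2.9689)
Δp = p'−p = (1.8757,-0.7422); α = Δx/Fx = (8525739/4545424) / (8525739/1136356) = 1/4
check: Δy/Fy = (-3373713/4545424) / (-3373713/1136356) = 1/4 ✓

α = 1/4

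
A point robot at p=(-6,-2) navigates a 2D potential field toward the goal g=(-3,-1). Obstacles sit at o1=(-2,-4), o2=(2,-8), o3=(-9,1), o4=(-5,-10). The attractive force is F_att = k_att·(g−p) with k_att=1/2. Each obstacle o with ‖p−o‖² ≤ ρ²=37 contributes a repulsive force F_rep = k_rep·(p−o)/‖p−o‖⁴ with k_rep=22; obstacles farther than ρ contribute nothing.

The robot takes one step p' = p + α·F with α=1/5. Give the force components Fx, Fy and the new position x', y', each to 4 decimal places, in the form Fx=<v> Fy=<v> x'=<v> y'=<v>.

Fx=1.4837 Fy=0.4063 x'=-5.7033 y'=-1.9187

F_att = 1/2·(g−p) = 1/2·(3,1) = (1.5000,0.5000)
o1: d²=20 ≤ ρ²=37; F_rep = 22·(-4,2)/20² = (-0.2200,0.1100)
o2: d²=100 > ρ²=37 → inactive
o3: d²=18 ≤ ρ²=37; F_rep = 22·(3,-3)/18² = (0.2037,-0.2037)
o4: d²=65 > ρ²=37 → inactive
F = F_att + ΣF_rep = (1.4837,0.4063)
p' = p + 1/5·F = (-5.7033,-1.9187)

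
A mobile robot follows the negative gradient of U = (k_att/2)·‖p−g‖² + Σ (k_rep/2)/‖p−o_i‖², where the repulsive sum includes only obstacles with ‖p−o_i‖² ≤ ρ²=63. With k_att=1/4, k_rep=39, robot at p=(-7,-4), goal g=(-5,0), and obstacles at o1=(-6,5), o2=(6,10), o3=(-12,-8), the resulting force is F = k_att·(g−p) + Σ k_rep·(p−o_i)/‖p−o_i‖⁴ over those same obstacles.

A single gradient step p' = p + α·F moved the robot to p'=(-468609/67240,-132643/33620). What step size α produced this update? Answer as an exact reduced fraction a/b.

F_att = 1/4·(g−p) = 1/4·(2,4) = (0.5000,1.0000)
o1: d²=82 > ρ²=63 → inactive
o2: d²=365 > ρ²=63 → inactive
o3: d²=41 ≤ ρ²=63; F_rep = 39·(5,4)/41² = (0.1160,0.0928)
F = F_att + ΣF_rep = (0.6160,1.0928)
Δp = p'−p = (0.0308,0.0546); α = Δx/Fx = (2071/67240) / (2071/3362) = 1/20
check: Δy/Fy = (1837/33620) / (1837/1681) = 1/20 ✓

α = 1/20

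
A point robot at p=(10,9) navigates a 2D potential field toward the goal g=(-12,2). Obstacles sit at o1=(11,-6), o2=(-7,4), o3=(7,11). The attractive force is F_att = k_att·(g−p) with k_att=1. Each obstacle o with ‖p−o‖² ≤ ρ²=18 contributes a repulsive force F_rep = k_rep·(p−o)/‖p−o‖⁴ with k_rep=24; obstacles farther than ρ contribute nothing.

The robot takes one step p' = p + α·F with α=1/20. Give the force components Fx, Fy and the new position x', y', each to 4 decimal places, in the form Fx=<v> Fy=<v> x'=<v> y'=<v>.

Fx=-21.5740 Fy=-7.2840 x'=8.9213 y'=8.6358

F_att = 1·(g−p) = 1·(-22,-7) = (-22.0000,-7.0000)
o1: d²=226 > ρ²=18 → inactive
o2: d²=314 > ρ²=18 → inactive
o3: d²=13 ≤ ρ²=18; F_rep = 24·(3,-2)/13² = (0.4260,-0.2840)
F = F_att + ΣF_rep = (-21.5740,-7.2840)
p' = p + 1/20·F = (8.9213,8.6358)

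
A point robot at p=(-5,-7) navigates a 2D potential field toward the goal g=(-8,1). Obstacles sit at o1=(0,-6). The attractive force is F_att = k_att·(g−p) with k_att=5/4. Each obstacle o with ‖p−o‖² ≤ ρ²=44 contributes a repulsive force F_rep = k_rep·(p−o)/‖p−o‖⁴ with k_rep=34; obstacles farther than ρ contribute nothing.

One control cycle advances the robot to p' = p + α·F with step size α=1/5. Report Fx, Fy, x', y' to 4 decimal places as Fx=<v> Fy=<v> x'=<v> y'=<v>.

Fx=-4.0015 Fy=9.9497 x'=-5.8003 y'=-5.0101

F_att = 5/4·(g−p) = 5/4·(-3,8) = (-3.7500,10.0000)
o1: d²=26 ≤ ρ²=44; F_rep = 34·(-5,-1)/26² = (-0.2515,-0.0503)
F = F_att + ΣF_rep = (-4.0015,9.9497)
p' = p + 1/5·F = (-5.8003,-5.0101)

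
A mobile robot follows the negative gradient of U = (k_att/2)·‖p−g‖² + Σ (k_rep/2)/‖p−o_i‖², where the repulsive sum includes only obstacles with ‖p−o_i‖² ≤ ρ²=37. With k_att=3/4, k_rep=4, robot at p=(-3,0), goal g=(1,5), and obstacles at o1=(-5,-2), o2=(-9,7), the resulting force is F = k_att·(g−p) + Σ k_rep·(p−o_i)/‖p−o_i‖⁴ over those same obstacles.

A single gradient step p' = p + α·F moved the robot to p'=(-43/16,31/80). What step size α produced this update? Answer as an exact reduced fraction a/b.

F_att = 3/4·(g−p) = 3/4·(4,5) = (3.0000,3.7500)
o1: d²=8 ≤ ρ²=37; F_rep = 4·(2,2)/8² = (0.1250,0.1250)
o2: d²=85 > ρ²=37 → inactive
F = F_att + ΣF_rep = (3.1250,3.8750)
Δp = p'−p = (0.3125,0.3875); α = Δx/Fx = (5/16) / (25/8) = 1/10
check: Δy/Fy = (31/80) / (31/8) = 1/10 ✓

α = 1/10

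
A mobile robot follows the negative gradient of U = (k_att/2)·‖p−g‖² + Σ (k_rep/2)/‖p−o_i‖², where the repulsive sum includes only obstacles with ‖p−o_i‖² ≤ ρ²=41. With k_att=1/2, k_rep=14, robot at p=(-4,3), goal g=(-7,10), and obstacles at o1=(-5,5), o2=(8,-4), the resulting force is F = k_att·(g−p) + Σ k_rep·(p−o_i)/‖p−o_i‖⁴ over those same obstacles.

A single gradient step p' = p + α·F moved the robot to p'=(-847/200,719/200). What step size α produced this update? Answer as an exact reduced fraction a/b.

F_att = 1/2·(g−p) = 1/2·(-3,7) = (-1.5000,3.5000)
o1: d²=5 ≤ ρ²=41; F_rep = 14·(1,-2)/5² = (0.5600,-1.1200)
o2: d²=193 > ρ²=41 → inactive
F = F_att + ΣF_rep = (-0.9400,2.3800)
Δp = p'−p = (-0.2350,0.5950); α = Δx/Fx = (-47/200) / (-47/50) = 1/4
check: Δy/Fy = (119/200) / (119/50) = 1/4 ✓

α = 1/4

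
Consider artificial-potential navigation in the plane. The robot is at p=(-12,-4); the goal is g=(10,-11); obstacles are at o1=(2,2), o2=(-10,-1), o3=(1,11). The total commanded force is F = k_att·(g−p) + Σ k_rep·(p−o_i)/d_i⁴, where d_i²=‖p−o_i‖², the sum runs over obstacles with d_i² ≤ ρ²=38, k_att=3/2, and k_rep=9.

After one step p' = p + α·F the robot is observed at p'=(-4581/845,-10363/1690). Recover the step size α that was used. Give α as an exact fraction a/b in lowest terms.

F_att = 3/2·(g−p) = 3/2·(22,-7) = (33.0000,-10.5000)
o1: d²=232 > ρ²=38 → inactive
o2: d²=13 ≤ ρ²=38; F_rep = 9·(-2,-3)/13² = (-0.1065,-0.1598)
o3: d²=394 > ρ²=38 → inactive
F = F_att + ΣF_rep = (32.8935,-10.6598)
Δp = p'−p = (6.5787,-2.1320); α = Δx/Fx = (5559/845) / (5559/169) = 1/5
check: Δy/Fy = (-3603/1690) / (-3603/338) = 1/5 ✓

α = 1/5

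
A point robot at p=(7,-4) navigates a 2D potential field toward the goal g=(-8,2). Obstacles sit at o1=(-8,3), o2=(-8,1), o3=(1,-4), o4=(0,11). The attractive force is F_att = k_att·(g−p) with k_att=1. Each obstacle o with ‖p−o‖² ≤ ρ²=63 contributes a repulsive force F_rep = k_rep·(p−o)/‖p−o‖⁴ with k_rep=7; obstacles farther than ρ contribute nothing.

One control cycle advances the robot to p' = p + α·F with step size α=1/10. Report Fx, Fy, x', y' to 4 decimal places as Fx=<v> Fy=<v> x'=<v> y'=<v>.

F_att = 1·(g−p) = 1·(-15,6) = (-15.0000,6.0000)
o1: d²=274 > ρ²=63 → inactive
o2: d²=250 > ρ²=63 → inactive
o3: d²=36 ≤ ρ²=63; F_rep = 7·(6,0)/36² = (0.0324,0.0000)
o4: d²=274 > ρ²=63 → inactive
F = F_att + ΣF_rep = (-14.9676,6.0000)
p' = p + 1/10·F = (5.5032,-3.4000)

Fx=-14.9676 Fy=6.0000 x'=5.5032 y'=-3.4000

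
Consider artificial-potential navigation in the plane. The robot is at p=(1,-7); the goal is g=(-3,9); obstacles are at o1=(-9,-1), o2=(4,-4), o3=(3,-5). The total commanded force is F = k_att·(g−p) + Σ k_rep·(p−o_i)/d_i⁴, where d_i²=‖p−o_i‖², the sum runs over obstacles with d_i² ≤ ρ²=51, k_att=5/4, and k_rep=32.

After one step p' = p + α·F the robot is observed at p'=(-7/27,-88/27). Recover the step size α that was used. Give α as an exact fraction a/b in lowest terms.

F_att = 5/4·(g−p) = 5/4·(-4,16) = (-5.0000,20.0000)
o1: d²=136 > ρ²=51 → inactive
o2: d²=18 ≤ ρ²=51; F_rep = 32·(-3,-3)/18² = (-0.2963,-0.2963)
o3: d²=8 ≤ ρ²=51; F_rep = 32·(-2,-2)/8² = (-1.0000,-1.0000)
F = F_att + ΣF_rep = (-6.2963,18.7037)
Δp = p'−p = (-1.2593,3.7407); α = Δx/Fx = (-34/27) / (-170/27) = 1/5
check: Δy/Fy = (101/27) / (505/27) = 1/5 ✓

α = 1/5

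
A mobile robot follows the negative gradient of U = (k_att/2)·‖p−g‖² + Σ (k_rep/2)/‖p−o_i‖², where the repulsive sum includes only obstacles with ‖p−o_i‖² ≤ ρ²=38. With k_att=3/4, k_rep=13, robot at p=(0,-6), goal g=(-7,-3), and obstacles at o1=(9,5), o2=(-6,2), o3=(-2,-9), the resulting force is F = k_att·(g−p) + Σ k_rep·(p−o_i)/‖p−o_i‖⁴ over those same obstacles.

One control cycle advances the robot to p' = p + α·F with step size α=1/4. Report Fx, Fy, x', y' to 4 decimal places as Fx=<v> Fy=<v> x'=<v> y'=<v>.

Fx=-5.0962 Fy=2.4808 x'=-1.2740 y'=-5.3798

F_att = 3/4·(g−p) = 3/4·(-7,3) = (-5.2500,2.2500)
o1: d²=202 > ρ²=38 → inactive
o2: d²=100 > ρ²=38 → inactive
o3: d²=13 ≤ ρ²=38; F_rep = 13·(2,3)/13² = (0.1538,0.2308)
F = F_att + ΣF_rep = (-5.0962,2.4808)
p' = p + 1/4·F = (-1.2740,-5.3798)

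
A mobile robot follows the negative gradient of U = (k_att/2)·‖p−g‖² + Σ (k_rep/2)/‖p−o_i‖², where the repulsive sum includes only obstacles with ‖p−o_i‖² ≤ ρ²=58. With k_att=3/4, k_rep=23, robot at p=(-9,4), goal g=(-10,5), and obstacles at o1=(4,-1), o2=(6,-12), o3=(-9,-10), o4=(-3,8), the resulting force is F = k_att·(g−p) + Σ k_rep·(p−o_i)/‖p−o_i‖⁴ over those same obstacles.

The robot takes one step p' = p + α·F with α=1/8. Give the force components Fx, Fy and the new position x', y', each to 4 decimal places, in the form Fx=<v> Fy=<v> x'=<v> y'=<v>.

F_att = 3/4·(g−p) = 3/4·(-1,1) = (-0.7500,0.7500)
o1: d²=194 > ρ²=58 → inactive
o2: d²=481 > ρ²=58 → inactive
o3: d²=196 > ρ²=58 → inactive
o4: d²=52 ≤ ρ²=58; F_rep = 23·(-6,-4)/52² = (-0.0510,-0.0340)
F = F_att + ΣF_rep = (-0.8010,0.7160)
p' = p + 1/8·F = (-9.1001,4.0895)

Fx=-0.8010 Fy=0.7160 x'=-9.1001 y'=4.0895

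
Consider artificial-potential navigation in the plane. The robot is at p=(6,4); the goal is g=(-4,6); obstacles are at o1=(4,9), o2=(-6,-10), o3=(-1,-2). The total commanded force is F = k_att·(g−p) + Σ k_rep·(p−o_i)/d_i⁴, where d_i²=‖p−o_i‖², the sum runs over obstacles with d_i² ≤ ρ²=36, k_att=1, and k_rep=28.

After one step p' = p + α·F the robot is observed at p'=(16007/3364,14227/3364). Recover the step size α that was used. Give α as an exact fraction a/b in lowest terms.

F_att = 1·(g−p) = 1·(-10,2) = (-10.0000,2.0000)
o1: d²=29 ≤ ρ²=36; F_rep = 28·(2,-5)/29² = (0.0666,-0.1665)
o2: d²=340 > ρ²=36 → inactive
o3: d²=85 > ρ²=36 → inactive
F = F_att + ΣF_rep = (-9.9334,1.8335)
Δp = p'−p = (-1.2417,0.2292); α = Δx/Fx = (-4177/3364) / (-8354/841) = 1/8
check: Δy/Fy = (771/3364) / (1542/841) = 1/8 ✓

α = 1/8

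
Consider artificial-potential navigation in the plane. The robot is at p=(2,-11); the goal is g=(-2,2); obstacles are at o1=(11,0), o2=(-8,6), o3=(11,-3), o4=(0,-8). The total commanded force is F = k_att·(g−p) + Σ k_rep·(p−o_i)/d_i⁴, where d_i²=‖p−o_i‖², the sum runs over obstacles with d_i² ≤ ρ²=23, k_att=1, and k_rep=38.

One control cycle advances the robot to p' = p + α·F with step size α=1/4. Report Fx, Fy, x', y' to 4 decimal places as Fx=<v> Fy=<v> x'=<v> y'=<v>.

Fx=-3.5503 Fy=12.3254 x'=1.1124 y'=-7.9186

F_att = 1·(g−p) = 1·(-4,13) = (-4.0000,13.0000)
o1: d²=202 > ρ²=23 → inactive
o2: d²=389 > ρ²=23 → inactive
o3: d²=145 > ρ²=23 → inactive
o4: d²=13 ≤ ρ²=23; F_rep = 38·(2,-3)/13² = (0.4497,-0.6746)
F = F_att + ΣF_rep = (-3.5503,12.3254)
p' = p + 1/4·F = (1.1124,-7.9186)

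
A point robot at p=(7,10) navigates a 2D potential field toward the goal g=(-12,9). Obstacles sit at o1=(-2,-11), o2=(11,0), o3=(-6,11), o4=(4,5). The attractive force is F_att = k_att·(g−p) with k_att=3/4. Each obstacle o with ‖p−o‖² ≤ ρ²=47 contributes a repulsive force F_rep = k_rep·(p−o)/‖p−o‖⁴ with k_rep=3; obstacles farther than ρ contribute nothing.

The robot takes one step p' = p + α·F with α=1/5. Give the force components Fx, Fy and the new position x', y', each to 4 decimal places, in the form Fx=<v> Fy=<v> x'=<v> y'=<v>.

Fx=-14.2422 Fy=-0.7370 x'=4.1516 y'=9.8526

F_att = 3/4·(g−p) = 3/4·(-19,-1) = (-14.2500,-0.7500)
o1: d²=522 > ρ²=47 → inactive
o2: d²=116 > ρ²=47 → inactive
o3: d²=170 > ρ²=47 → inactive
o4: d²=34 ≤ ρ²=47; F_rep = 3·(3,5)/34² = (0.0078,0.0130)
F = F_att + ΣF_rep = (-14.2422,-0.7370)
p' = p + 1/5·F = (4.1516,9.8526)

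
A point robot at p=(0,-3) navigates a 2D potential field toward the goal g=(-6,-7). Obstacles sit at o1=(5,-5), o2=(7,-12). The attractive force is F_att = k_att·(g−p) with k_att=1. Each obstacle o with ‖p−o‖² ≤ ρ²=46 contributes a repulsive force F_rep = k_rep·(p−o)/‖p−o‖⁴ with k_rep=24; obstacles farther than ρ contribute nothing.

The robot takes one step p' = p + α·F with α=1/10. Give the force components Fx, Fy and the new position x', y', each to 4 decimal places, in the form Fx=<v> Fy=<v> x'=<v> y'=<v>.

F_att = 1·(g−p) = 1·(-6,-4) = (-6.0000,-4.0000)
o1: d²=29 ≤ ρ²=46; F_rep = 24·(-5,2)/29² = (-0.1427,0.0571)
o2: d²=130 > ρ²=46 → inactive
F = F_att + ΣF_rep = (-6.1427,-3.9429)
p' = p + 1/10·F = (-0.6143,-3.3943)

Fx=-6.1427 Fy=-3.9429 x'=-0.6143 y'=-3.3943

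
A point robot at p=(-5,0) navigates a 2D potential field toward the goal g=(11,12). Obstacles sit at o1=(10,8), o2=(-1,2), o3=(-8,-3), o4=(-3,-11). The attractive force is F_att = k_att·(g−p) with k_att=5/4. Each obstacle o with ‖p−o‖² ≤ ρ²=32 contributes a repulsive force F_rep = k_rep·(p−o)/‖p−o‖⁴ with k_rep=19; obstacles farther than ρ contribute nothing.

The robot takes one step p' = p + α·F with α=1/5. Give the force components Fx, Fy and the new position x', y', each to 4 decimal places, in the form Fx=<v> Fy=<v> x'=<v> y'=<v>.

F_att = 5/4·(g−p) = 5/4·(16,12) = (20.0000,15.0000)
o1: d²=289 > ρ²=32 → inactive
o2: d²=20 ≤ ρ²=32; F_rep = 19·(-4,-2)/20² = (-0.1900,-0.0950)
o3: d²=18 ≤ ρ²=32; F_rep = 19·(3,3)/18² = (0.1759,0.1759)
o4: d²=125 > ρ²=32 → inactive
F = F_att + ΣF_rep = (19.9859,15.0809)
p' = p + 1/5·F = (-1.0028,3.0162)

Fx=19.9859 Fy=15.0809 x'=-1.0028 y'=3.0162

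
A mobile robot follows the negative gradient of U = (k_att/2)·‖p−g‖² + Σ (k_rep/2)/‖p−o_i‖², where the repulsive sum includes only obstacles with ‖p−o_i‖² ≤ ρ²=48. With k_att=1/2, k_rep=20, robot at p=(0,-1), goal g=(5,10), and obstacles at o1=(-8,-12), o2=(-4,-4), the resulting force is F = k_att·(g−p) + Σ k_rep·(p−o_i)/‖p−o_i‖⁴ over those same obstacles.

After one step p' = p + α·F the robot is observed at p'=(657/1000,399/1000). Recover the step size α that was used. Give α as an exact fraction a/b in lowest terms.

α = 1/4

F_att = 1/2·(g−p) = 1/2·(5,11) = (2.5000,5.5000)
o1: d²=185 > ρ²=48 → inactive
o2: d²=25 ≤ ρ²=48; F_rep = 20·(4,3)/25² = (0.1280,0.0960)
F = F_att + ΣF_rep = (2.6280,5.5960)
Δp = p'−p = (0.6570,1.3990); α = Δx/Fx = (657/1000) / (657/250) = 1/4
check: Δy/Fy = (1399/1000) / (1399/250) = 1/4 ✓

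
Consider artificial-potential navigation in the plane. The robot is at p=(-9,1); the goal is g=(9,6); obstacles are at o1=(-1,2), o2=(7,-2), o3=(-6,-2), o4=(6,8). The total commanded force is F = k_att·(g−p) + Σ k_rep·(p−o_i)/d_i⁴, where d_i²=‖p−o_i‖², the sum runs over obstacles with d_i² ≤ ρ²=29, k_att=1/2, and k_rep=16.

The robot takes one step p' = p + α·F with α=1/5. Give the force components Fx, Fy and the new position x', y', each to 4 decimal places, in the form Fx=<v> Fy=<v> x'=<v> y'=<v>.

F_att = 1/2·(g−p) = 1/2·(18,5) = (9.0000,2.5000)
o1: d²=65 > ρ²=29 → inactive
o2: d²=265 > ρ²=29 → inactive
o3: d²=18 ≤ ρ²=29; F_rep = 16·(-3,3)/18² = (-0.1481,0.1481)
o4: d²=274 > ρ²=29 → inactive
F = F_att + ΣF_rep = (8.8519,2.6481)
p' = p + 1/5·F = (-7.2296,1.5296)

Fx=8.8519 Fy=2.6481 x'=-7.2296 y'=1.5296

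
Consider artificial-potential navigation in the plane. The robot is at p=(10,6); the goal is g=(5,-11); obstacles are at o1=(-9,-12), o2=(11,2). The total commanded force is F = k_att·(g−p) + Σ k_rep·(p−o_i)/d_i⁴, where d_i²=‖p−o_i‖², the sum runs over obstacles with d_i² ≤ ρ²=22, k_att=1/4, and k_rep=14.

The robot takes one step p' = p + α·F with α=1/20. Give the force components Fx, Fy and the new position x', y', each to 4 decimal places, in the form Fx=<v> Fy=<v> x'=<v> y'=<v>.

F_att = 1/4·(g−p) = 1/4·(-5,-17) = (-1.2500,-4.2500)
o1: d²=685 > ρ²=22 → inactive
o2: d²=17 ≤ ρ²=22; F_rep = 14·(-1,4)/17² = (-0.0484,0.1938)
F = F_att + ΣF_rep = (-1.2984,-4.0562)
p' = p + 1/20·F = (9.9351,5.7972)

Fx=-1.2984 Fy=-4.0562 x'=9.9351 y'=5.7972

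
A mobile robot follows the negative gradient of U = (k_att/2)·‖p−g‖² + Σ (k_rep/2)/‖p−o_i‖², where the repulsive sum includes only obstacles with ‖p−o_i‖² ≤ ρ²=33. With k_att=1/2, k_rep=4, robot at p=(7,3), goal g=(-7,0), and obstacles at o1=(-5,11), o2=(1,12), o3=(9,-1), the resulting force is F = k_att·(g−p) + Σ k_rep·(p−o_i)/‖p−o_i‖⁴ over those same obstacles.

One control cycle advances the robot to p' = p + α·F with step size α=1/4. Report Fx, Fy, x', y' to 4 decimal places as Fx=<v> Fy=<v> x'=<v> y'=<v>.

Fx=-7.0200 Fy=-1.4600 x'=5.2450 y'=2.6350

F_att = 1/2·(g−p) = 1/2·(-14,-3) = (-7.0000,-1.5000)
o1: d²=208 > ρ²=33 → inactive
o2: d²=117 > ρ²=33 → inactive
o3: d²=20 ≤ ρ²=33; F_rep = 4·(-2,4)/20² = (-0.0200,0.0400)
F = F_att + ΣF_rep = (-7.0200,-1.4600)
p' = p + 1/4·F = (5.2450,2.6350)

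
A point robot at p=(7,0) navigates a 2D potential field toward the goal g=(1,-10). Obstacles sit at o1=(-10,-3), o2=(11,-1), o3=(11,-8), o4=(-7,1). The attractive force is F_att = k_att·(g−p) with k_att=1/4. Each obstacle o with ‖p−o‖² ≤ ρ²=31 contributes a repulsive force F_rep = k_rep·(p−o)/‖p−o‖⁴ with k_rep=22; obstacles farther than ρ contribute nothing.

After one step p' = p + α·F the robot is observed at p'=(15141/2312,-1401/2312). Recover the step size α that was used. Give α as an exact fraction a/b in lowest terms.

F_att = 1/4·(g−p) = 1/4·(-6,-10) = (-1.5000,-2.5000)
o1: d²=298 > ρ²=31 → inactive
o2: d²=17 ≤ ρ²=31; F_rep = 22·(-4,1)/17² = (-0.3045,0.0761)
o3: d²=80 > ρ²=31 → inactive
o4: d²=197 > ρ²=31 → inactive
F = F_att + ΣF_rep = (-1.8045,-2.4239)
Δp = p'−p = (-0.4511,-0.6060); α = Δx/Fx = (-1043/2312) / (-1043/578) = 1/4
check: Δy/Fy = (-1401/2312) / (-1401/578) = 1/4 ✓

α = 1/4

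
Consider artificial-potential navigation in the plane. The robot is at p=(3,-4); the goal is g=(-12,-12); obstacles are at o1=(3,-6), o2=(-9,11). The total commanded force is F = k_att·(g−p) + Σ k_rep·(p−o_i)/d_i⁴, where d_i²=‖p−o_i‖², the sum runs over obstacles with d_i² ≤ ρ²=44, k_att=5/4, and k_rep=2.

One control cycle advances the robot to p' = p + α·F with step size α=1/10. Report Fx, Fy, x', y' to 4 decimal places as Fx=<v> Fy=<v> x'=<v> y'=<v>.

Fx=-18.7500 Fy=-9.7500 x'=1.1250 y'=-4.9750

F_att = 5/4·(g−p) = 5/4·(-15,-8) = (-18.7500,-10.0000)
o1: d²=4 ≤ ρ²=44; F_rep = 2·(0,2)/4² = (0.0000,0.2500)
o2: d²=369 > ρ²=44 → inactive
F = F_att + ΣF_rep = (-18.7500,-9.7500)
p' = p + 1/10·F = (1.1250,-4.9750)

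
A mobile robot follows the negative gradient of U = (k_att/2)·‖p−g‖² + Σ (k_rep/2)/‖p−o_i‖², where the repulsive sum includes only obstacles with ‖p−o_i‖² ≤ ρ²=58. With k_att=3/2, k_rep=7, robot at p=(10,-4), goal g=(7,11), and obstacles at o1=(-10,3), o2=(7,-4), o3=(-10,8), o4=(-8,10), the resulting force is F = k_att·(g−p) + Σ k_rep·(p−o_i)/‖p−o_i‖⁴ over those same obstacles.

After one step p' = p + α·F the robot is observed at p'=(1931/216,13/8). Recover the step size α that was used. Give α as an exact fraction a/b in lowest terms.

α = 1/4

F_att = 3/2·(g−p) = 3/2·(-3,15) = (-4.5000,22.5000)
o1: d²=449 > ρ²=58 → inactive
o2: d²=9 ≤ ρ²=58; F_rep = 7·(3,0)/9² = (0.2593,0.0000)
o3: d²=544 > ρ²=58 → inactive
o4: d²=520 > ρ²=58 → inactive
F = F_att + ΣF_rep = (-4.2407,22.5000)
Δp = p'−p = (-1.0602,5.6250); α = Δx/Fx = (-229/216) / (-229/54) = 1/4
check: Δy/Fy = (45/8) / (45/2) = 1/4 ✓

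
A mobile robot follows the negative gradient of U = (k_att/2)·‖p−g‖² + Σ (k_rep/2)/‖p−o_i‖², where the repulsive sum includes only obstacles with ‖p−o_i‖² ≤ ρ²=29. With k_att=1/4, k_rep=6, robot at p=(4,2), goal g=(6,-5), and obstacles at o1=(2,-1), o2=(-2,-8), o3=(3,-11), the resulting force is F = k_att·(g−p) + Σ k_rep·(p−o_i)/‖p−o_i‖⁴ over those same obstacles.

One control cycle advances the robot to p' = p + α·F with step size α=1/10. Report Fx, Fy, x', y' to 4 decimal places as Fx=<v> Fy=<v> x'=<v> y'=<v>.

F_att = 1/4·(g−p) = 1/4·(2,-7) = (0.5000,-1.7500)
o1: d²=13 ≤ ρ²=29; F_rep = 6·(2,3)/13² = (0.0710,0.1065)
o2: d²=136 > ρ²=29 → inactive
o3: d²=170 > ρ²=29 → inactive
F = F_att + ΣF_rep = (0.5710,-1.6435)
p' = p + 1/10·F = (4.0571,1.8357)

Fx=0.5710 Fy=-1.6435 x'=4.0571 y'=1.8357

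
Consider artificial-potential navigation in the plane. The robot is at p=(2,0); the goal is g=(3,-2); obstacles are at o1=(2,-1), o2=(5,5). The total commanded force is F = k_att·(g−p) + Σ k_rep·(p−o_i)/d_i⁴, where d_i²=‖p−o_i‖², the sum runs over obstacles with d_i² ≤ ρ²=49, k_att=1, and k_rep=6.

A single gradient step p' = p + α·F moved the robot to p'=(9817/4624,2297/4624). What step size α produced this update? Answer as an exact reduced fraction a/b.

F_att = 1·(g−p) = 1·(1,-2) = (1.0000,-2.0000)
o1: d²=1 ≤ ρ²=49; F_rep = 6·(0,1)/1² = (0.0000,6.0000)
o2: d²=34 ≤ ρ²=49; F_rep = 6·(-3,-5)/34² = (-0.0156,-0.0260)
F = F_att + ΣF_rep = (0.9844,3.9740)
Δp = p'−p = (0.1231,0.4968); α = Δx/Fx = (569/4624) / (569/578) = 1/8
check: Δy/Fy = (2297/4624) / (2297/578) = 1/8 ✓

α = 1/8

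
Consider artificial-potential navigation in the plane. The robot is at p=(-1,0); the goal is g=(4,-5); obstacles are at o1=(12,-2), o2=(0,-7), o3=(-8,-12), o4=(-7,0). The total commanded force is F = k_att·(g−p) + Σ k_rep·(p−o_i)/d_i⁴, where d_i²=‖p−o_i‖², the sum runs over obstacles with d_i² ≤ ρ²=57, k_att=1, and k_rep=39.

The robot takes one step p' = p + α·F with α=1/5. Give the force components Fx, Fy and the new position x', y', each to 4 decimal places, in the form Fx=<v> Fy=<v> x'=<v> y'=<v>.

F_att = 1·(g−p) = 1·(5,-5) = (5.0000,-5.0000)
o1: d²=173 > ρ²=57 → inactive
o2: d²=50 ≤ ρ²=57; F_rep = 39·(-1,7)/50² = (-0.0156,0.1092)
o3: d²=193 > ρ²=57 → inactive
o4: d²=36 ≤ ρ²=57; F_rep = 39·(6,0)/36² = (0.1806,0.0000)
F = F_att + ΣF_rep = (5.1650,-4.8908)
p' = p + 1/5·F = (0.0330,-0.9782)

Fx=5.1650 Fy=-4.8908 x'=0.0330 y'=-0.9782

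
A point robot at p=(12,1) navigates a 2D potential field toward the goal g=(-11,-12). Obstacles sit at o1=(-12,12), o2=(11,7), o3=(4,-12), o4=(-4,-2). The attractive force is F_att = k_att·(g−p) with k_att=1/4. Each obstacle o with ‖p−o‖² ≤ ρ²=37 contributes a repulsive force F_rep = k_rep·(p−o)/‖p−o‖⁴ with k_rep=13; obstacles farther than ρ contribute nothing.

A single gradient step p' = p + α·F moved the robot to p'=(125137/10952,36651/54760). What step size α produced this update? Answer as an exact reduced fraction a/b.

α = 1/10

F_att = 1/4·(g−p) = 1/4·(-23,-13) = (-5.7500,-3.2500)
o1: d²=697 > ρ²=37 → inactive
o2: d²=37 ≤ ρ²=37; F_rep = 13·(1,-6)/37² = (0.0095,-0.0570)
o3: d²=233 > ρ²=37 → inactive
o4: d²=265 > ρ²=37 → inactive
F = F_att + ΣF_rep = (-5.7405,-3.3070)
Δp = p'−p = (-0.5741,-0.3307); α = Δx/Fx = (-6287/10952) / (-31435/5476) = 1/10
check: Δy/Fy = (-18109/54760) / (-18109/5476) = 1/10 ✓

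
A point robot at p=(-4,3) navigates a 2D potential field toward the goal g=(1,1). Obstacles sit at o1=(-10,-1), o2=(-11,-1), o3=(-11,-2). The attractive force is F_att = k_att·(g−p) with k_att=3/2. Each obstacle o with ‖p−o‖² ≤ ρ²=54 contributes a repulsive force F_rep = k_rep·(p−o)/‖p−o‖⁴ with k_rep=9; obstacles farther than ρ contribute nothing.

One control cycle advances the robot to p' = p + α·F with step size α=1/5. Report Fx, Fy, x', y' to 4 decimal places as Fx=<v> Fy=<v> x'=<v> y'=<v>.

F_att = 3/2·(g−p) = 3/2·(5,-2) = (7.5000,-3.0000)
o1: d²=52 ≤ ρ²=54; F_rep = 9·(6,4)/52² = (0.0200,0.0133)
o2: d²=65 > ρ²=54 → inactive
o3: d²=74 > ρ²=54 → inactive
F = F_att + ΣF_rep = (7.5200,-2.9867)
p' = p + 1/5·F = (-2.4960,2.4027)

Fx=7.5200 Fy=-2.9867 x'=-2.4960 y'=2.4027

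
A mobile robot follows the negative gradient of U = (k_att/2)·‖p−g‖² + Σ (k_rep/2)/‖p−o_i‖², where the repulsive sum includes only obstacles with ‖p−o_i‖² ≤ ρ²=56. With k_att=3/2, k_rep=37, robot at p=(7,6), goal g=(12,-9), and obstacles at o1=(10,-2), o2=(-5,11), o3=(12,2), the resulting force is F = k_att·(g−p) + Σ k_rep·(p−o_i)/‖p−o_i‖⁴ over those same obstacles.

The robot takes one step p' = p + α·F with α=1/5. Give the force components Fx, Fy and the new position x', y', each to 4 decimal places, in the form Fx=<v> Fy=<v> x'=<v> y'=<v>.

Fx=7.3899 Fy=-22.4120 x'=8.4780 y'=1.5176

F_att = 3/2·(g−p) = 3/2·(5,-15) = (7.5000,-22.5000)
o1: d²=73 > ρ²=56 → inactive
o2: d²=169 > ρ²=56 → inactive
o3: d²=41 ≤ ρ²=56; F_rep = 37·(-5,4)/41² = (-0.1101,0.0880)
F = F_att + ΣF_rep = (7.3899,-22.4120)
p' = p + 1/5·F = (8.4780,1.5176)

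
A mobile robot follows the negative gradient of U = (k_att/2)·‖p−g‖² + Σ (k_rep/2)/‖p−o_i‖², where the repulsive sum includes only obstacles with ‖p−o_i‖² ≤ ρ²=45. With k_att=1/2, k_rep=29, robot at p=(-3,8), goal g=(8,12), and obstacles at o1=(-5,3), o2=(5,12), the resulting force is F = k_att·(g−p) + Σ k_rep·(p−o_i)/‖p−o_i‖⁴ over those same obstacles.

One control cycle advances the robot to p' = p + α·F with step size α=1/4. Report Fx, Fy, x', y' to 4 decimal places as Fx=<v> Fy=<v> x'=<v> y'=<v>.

F_att = 1/2·(g−p) = 1/2·(11,4) = (5.5000,2.0000)
o1: d²=29 ≤ ρ²=45; F_rep = 29·(2,5)/29² = (0.0690,0.1724)
o2: d²=80 > ρ²=45 → inactive
F = F_att + ΣF_rep = (5.5690,2.1724)
p' = p + 1/4·F = (-1.6078,8.5431)

Fx=5.5690 Fy=2.1724 x'=-1.6078 y'=8.5431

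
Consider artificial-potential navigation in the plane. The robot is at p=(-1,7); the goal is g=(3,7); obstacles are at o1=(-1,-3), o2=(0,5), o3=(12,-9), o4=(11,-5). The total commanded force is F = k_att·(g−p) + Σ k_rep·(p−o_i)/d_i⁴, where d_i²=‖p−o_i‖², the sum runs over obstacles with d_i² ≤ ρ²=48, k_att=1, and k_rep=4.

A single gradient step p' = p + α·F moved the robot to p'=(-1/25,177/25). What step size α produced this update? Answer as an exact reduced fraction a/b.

α = 1/4

F_att = 1·(g−p) = 1·(4,0) = (4.0000,0.0000)
o1: d²=100 > ρ²=48 → inactive
o2: d²=5 ≤ ρ²=48; F_rep = 4·(-1,2)/5² = (-0.1600,0.3200)
o3: d²=425 > ρ²=48 → inactive
o4: d²=288 > ρ²=48 → inactive
F = F_att + ΣF_rep = (3.8400,0.3200)
Δp = p'−p = (0.9600,0.0800); α = Δx/Fx = (24/25) / (96/25) = 1/4
check: Δy/Fy = (2/25) / (8/25) = 1/4 ✓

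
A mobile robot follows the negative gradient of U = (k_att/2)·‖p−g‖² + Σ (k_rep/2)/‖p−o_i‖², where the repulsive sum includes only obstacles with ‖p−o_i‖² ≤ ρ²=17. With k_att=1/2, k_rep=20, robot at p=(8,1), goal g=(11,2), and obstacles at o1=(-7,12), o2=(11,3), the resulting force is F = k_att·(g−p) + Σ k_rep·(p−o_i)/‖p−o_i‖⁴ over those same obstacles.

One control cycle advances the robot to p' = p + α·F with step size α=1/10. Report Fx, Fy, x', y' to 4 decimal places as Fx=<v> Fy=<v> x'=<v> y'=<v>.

F_att = 1/2·(g−p) = 1/2·(3,1) = (1.5000,0.5000)
o1: d²=346 > ρ²=17 → inactive
o2: d²=13 ≤ ρ²=17; F_rep = 20·(-3,-2)/13² = (-0.3550,-0.2367)
F = F_att + ΣF_rep = (1.1450,0.2633)
p' = p + 1/10·F = (8.1145,1.0263)

Fx=1.1450 Fy=0.2633 x'=8.1145 y'=1.0263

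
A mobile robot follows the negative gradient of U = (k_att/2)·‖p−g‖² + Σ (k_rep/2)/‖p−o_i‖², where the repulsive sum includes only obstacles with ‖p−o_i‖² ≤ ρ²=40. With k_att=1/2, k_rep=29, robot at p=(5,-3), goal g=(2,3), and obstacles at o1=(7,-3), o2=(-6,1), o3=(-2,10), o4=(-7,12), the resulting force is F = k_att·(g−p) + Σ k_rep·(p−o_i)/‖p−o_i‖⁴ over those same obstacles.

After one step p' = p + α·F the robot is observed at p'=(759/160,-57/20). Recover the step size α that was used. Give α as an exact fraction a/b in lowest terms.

α = 1/20

F_att = 1/2·(g−p) = 1/2·(-3,6) = (-1.5000,3.0000)
o1: d²=4 ≤ ρ²=40; F_rep = 29·(-2,0)/4² = (-3.6250,0.0000)
o2: d²=137 > ρ²=40 → inactive
o3: d²=218 > ρ²=40 → inactive
o4: d²=369 > ρ²=40 → inactive
F = F_att + ΣF_rep = (-5.1250,3.0000)
Δp = p'−p = (-0.2562,0.1500); α = Δx/Fx = (-41/160) / (-41/8) = 1/20
check: Δy/Fy = (3/20) / (3) = 1/20 ✓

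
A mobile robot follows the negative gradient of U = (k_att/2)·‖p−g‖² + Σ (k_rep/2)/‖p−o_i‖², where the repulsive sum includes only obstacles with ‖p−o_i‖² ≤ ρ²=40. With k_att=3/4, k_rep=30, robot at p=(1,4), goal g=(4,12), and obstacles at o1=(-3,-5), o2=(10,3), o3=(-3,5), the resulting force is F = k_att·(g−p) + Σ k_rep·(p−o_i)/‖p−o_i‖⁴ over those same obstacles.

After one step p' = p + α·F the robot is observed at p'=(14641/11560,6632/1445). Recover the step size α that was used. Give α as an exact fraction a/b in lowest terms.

α = 1/10

F_att = 3/4·(g−p) = 3/4·(3,8) = (2.2500,6.0000)
o1: d²=97 > ρ²=40 → inactive
o2: d²=82 > ρ²=40 → inactive
o3: d²=17 ≤ ρ²=40; F_rep = 30·(4,-1)/17² = (0.4152,-0.1038)
F = F_att + ΣF_rep = (2.6652,5.8962)
Δp = p'−p = (0.2665,0.5896); α = Δx/Fx = (3081/11560) / (3081/1156) = 1/10
check: Δy/Fy = (852/1445) / (1704/289) = 1/10 ✓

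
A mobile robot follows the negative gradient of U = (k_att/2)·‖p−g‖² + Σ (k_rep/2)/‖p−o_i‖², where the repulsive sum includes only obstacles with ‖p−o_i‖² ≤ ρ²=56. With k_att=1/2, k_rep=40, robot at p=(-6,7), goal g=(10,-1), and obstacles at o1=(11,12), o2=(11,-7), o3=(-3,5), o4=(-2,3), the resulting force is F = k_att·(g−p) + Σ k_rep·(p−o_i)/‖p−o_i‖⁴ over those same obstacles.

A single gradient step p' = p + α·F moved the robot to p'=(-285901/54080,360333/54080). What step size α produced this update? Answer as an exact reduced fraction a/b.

F_att = 1/2·(g−p) = 1/2·(16,-8) = (8.0000,-4.0000)
o1: d²=314 > ρ²=56 → inactive
o2: d²=485 > ρ²=56 → inactive
o3: d²=13 ≤ ρ²=56; F_rep = 40·(-3,2)/13² = (-0.7101,0.4734)
o4: d²=32 ≤ ρ²=56; F_rep = 40·(-4,4)/32² = (-0.1562,0.1562)
F = F_att + ΣF_rep = (7.1337,-3.3704)
Δp = p'−p = (0.7134,-0.3370); α = Δx/Fx = (38579/54080) / (38579/5408) = 1/10
check: Δy/Fy = (-18227/54080) / (-18227/5408) = 1/10 ✓

α = 1/10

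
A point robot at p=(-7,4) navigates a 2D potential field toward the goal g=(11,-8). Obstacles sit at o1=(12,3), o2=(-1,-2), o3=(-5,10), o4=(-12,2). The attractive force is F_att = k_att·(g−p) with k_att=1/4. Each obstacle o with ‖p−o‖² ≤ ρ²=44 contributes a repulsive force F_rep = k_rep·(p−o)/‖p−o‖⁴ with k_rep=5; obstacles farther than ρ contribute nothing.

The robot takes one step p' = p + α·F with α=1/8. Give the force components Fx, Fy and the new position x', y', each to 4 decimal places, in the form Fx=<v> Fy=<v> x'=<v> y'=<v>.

Fx=4.5235 Fy=-3.0069 x'=-6.4346 y'=3.6241

F_att = 1/4·(g−p) = 1/4·(18,-12) = (4.5000,-3.0000)
o1: d²=362 > ρ²=44 → inactive
o2: d²=72 > ρ²=44 → inactive
o3: d²=40 ≤ ρ²=44; F_rep = 5·(-2,-6)/40² = (-0.0063,-0.0187)
o4: d²=29 ≤ ρ²=44; F_rep = 5·(5,2)/29² = (0.0297,0.0119)
F = F_att + ΣF_rep = (4.5235,-3.0069)
p' = p + 1/8·F = (-6.4346,3.6241)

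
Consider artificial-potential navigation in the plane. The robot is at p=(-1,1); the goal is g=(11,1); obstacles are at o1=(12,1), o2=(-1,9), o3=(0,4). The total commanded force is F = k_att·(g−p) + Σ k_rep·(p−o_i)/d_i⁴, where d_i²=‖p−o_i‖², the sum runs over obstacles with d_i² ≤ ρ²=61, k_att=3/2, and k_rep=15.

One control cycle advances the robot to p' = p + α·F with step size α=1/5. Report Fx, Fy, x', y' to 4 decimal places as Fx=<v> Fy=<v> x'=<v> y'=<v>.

F_att = 3/2·(g−p) = 3/2·(12,0) = (18.0000,0.0000)
o1: d²=169 > ρ²=61 → inactive
o2: d²=64 > ρ²=61 → inactive
o3: d²=10 ≤ ρ²=61; F_rep = 15·(-1,-3)/10² = (-0.1500,-0.4500)
F = F_att + ΣF_rep = (17.8500,-0.4500)
p' = p + 1/5·F = (2.5700,0.9100)

Fx=17.8500 Fy=-0.4500 x'=2.5700 y'=0.9100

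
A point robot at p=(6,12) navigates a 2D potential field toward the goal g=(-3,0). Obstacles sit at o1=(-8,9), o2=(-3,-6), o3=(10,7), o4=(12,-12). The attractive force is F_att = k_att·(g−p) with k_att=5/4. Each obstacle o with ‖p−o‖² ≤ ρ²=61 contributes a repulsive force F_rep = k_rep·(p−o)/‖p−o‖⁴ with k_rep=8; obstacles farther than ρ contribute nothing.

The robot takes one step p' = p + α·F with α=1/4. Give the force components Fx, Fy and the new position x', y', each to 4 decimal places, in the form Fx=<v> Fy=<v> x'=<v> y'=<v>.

Fx=-11.2690 Fy=-14.9762 x'=3.1827 y'=8.2559

F_att = 5/4·(g−p) = 5/4·(-9,-12) = (-11.2500,-15.0000)
o1: d²=205 > ρ²=61 → inactive
o2: d²=405 > ρ²=61 → inactive
o3: d²=41 ≤ ρ²=61; F_rep = 8·(-4,5)/41² = (-0.0190,0.0238)
o4: d²=612 > ρ²=61 → inactive
F = F_att + ΣF_rep = (-11.2690,-14.9762)
p' = p + 1/4·F = (3.1827,8.2559)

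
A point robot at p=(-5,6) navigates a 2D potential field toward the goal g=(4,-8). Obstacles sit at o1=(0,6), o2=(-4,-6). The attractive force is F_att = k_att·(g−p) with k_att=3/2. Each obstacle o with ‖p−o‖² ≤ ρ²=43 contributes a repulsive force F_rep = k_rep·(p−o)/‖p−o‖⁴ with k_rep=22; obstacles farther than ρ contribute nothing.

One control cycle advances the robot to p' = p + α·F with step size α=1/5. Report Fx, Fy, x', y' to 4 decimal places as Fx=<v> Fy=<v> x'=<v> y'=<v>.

Fx=13.3240 Fy=-21.0000 x'=-2.3352 y'=1.8000

F_att = 3/2·(g−p) = 3/2·(9,-14) = (13.5000,-21.0000)
o1: d²=25 ≤ ρ²=43; F_rep = 22·(-5,0)/25² = (-0.1760,0.0000)
o2: d²=145 > ρ²=43 → inactive
F = F_att + ΣF_rep = (13.3240,-21.0000)
p' = p + 1/5·F = (-2.3352,1.8000)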